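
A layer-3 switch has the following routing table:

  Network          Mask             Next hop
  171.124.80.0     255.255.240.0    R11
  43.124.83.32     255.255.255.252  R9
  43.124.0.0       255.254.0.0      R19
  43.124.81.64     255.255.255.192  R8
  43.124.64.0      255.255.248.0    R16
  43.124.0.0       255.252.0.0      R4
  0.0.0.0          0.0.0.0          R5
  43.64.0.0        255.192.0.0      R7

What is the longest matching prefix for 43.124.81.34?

43.124.0.0/15

Entries matching 43.124.81.34:
  0.0.0.0/0 (default, matches everything)
  43.64.0.0/10 (43.64.0.0 - 43.127.255.255)
  43.124.0.0/14 (43.124.0.0 - 43.127.255.255)
  43.124.0.0/15 (43.124.0.0 - 43.125.255.255)
Most specific is 43.124.0.0/15.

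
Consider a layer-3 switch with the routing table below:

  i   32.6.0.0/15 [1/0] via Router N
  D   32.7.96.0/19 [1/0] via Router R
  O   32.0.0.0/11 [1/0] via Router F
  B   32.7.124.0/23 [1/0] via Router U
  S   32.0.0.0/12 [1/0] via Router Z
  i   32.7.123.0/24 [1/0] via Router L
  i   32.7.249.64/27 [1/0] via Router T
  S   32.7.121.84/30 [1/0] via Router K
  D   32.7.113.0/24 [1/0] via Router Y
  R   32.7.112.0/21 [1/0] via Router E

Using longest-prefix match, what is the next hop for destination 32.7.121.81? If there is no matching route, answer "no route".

Routes whose prefix contains 32.7.121.81:
  32.0.0.0/11 (32.0.0.0 - 32.31.255.255) -> Router F
  32.0.0.0/12 (32.0.0.0 - 32.15.255.255) -> Router Z
  32.6.0.0/15 (32.6.0.0 - 32.7.255.255) -> Router N
  32.7.96.0/19 (32.7.96.0 - 32.7.127.255) -> Router R
More-specific entries that do NOT match:
  32.7.121.84/30 (32.7.121.84 - 32.7.121.87) does not contain 32.7.121.81
  32.7.249.64/27 (32.7.249.64 - 32.7.249.95) does not contain 32.7.121.81
  32.7.123.0/24 (32.7.123.0 - 32.7.123.255) does not contain 32.7.121.81
  32.7.113.0/24 (32.7.113.0 - 32.7.113.255) does not contain 32.7.121.81
  32.7.124.0/23 (32.7.124.0 - 32.7.125.255) does not contain 32.7.121.81
  32.7.112.0/21 (32.7.112.0 - 32.7.119.255) does not contain 32.7.121.81
Longest matching prefix is /19 -> next hop Router R.

Router R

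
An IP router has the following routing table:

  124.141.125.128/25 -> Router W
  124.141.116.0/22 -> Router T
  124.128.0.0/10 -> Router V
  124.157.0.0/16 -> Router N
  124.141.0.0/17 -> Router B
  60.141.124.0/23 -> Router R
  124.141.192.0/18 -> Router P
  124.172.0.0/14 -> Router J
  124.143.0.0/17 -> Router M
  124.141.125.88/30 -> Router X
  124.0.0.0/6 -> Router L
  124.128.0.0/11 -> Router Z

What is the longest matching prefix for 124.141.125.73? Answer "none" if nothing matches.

Entries matching 124.141.125.73:
  124.0.0.0/6 (124.0.0.0 - 127.255.255.255)
  124.128.0.0/10 (124.128.0.0 - 124.191.255.255)
  124.128.0.0/11 (124.128.0.0 - 124.159.255.255)
  124.141.0.0/17 (124.141.0.0 - 124.141.127.255)
Most specific is 124.141.0.0/17.

124.141.0.0/17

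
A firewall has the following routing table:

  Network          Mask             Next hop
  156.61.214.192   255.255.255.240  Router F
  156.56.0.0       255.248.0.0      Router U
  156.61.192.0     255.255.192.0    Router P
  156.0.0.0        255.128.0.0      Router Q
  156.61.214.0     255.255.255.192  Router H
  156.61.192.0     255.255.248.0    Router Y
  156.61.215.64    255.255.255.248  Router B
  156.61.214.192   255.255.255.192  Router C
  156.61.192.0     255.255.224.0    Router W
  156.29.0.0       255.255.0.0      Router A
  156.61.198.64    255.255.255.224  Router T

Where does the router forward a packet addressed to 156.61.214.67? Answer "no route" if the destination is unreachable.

Routes whose prefix contains 156.61.214.67:
  156.0.0.0/9 (156.0.0.0 - 156.127.255.255) -> Router Q
  156.56.0.0/13 (156.56.0.0 - 156.63.255.255) -> Router U
  156.61.192.0/18 (156.61.192.0 - 156.61.255.255) -> Router P
  156.61.192.0/19 (156.61.192.0 - 156.61.223.255) -> Router W
More-specific entries that do NOT match:
  156.61.215.64/29 (156.61.215.64 - 156.61.215.71) does not contain 156.61.214.67
  156.61.214.192/28 (156.61.214.192 - 156.61.214.207) does not contain 156.61.214.67
  156.61.198.64/27 (156.61.198.64 - 156.61.198.95) does not contain 156.61.214.67
  156.61.214.0/26 (156.61.214.0 - 156.61.214.63) does not contain 156.61.214.67
  156.61.214.192/26 (156.61.214.192 - 156.61.214.255) does not contain 156.61.214.67
  156.61.192.0/21 (156.61.192.0 - 156.61.199.255) does not contain 156.61.214.67
Longest matching prefix is /19 -> next hop Router W.

Router W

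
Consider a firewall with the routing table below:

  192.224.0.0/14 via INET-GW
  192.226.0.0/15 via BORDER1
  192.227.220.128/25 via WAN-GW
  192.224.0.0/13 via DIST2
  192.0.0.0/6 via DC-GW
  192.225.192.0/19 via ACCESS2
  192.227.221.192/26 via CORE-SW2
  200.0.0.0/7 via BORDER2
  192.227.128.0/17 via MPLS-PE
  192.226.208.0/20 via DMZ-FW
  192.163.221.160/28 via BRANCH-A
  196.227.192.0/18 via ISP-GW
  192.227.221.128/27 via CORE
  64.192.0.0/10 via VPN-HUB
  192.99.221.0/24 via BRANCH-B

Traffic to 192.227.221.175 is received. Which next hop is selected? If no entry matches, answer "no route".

MPLS-PE

Routes whose prefix contains 192.227.221.175:
  192.0.0.0/6 (192.0.0.0 - 195.255.255.255) -> DC-GW
  192.224.0.0/13 (192.224.0.0 - 192.231.255.255) -> DIST2
  192.224.0.0/14 (192.224.0.0 - 192.227.255.255) -> INET-GW
  192.226.0.0/15 (192.226.0.0 - 192.227.255.255) -> BORDER1
  192.227.128.0/17 (192.227.128.0 - 192.227.255.255) -> MPLS-PE
More-specific entries that do NOT match:
  192.163.221.160/28 (192.163.221.160 - 192.163.221.175) does not contain 192.227.221.175
  192.227.221.128/27 (192.227.221.128 - 192.227.221.159) does not contain 192.227.221.175
  192.227.221.192/26 (192.227.221.192 - 192.227.221.255) does not contain 192.227.221.175
  192.227.220.128/25 (192.227.220.128 - 192.227.220.255) does not contain 192.227.221.175
  192.99.221.0/24 (192.99.221.0 - 192.99.221.255) does not contain 192.227.221.175
  192.226.208.0/20 (192.226.208.0 - 192.226.223.255) does not contain 192.227.221.175
  192.225.192.0/19 (192.225.192.0 - 192.225.223.255) does not contain 192.227.221.175
  196.227.192.0/18 (196.227.192.0 - 196.227.255.255) does not contain 192.227.221.175
Longest matching prefix is /17 -> next hop MPLS-PE.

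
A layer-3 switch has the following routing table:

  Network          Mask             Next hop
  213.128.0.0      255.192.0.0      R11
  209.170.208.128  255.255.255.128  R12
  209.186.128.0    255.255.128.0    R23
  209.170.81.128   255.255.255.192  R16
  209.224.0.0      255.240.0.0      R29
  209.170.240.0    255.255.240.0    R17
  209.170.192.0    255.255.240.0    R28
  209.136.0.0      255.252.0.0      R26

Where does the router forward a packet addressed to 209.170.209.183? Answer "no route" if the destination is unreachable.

no route

No entry's prefix contains 209.170.209.183; there is no default route.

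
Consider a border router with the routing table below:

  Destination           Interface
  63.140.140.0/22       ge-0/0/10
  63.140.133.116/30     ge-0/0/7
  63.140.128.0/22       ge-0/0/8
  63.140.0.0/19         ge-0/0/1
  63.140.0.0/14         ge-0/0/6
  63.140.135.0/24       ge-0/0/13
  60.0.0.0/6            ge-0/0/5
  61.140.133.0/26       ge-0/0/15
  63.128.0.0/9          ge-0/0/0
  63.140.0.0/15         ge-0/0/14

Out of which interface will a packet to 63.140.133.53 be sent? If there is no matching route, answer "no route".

ge-0/0/14

Routes whose prefix contains 63.140.133.53:
  60.0.0.0/6 (60.0.0.0 - 63.255.255.255) -> ge-0/0/5
  63.128.0.0/9 (63.128.0.0 - 63.255.255.255) -> ge-0/0/0
  63.140.0.0/14 (63.140.0.0 - 63.143.255.255) -> ge-0/0/6
  63.140.0.0/15 (63.140.0.0 - 63.141.255.255) -> ge-0/0/14
More-specific entries that do NOT match:
  63.140.133.116/30 (63.140.133.116 - 63.140.133.119) does not contain 63.140.133.53
  61.140.133.0/26 (61.140.133.0 - 61.140.133.63) does not contain 63.140.133.53
  63.140.135.0/24 (63.140.135.0 - 63.140.135.255) does not contain 63.140.133.53
  63.140.140.0/22 (63.140.140.0 - 63.140.143.255) does not contain 63.140.133.53
  63.140.128.0/22 (63.140.128.0 - 63.140.131.255) does not contain 63.140.133.53
  63.140.0.0/19 (63.140.0.0 - 63.140.31.255) does not contain 63.140.133.53
Longest matching prefix is /15 -> interface ge-0/0/14.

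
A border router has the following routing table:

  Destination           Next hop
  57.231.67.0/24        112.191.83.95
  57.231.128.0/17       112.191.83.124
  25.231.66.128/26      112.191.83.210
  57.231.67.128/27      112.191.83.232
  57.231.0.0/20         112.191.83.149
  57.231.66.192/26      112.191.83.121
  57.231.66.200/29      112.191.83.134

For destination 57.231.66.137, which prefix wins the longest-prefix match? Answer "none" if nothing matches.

57.231.66.137 is outside every listed prefix and there is no default route.

none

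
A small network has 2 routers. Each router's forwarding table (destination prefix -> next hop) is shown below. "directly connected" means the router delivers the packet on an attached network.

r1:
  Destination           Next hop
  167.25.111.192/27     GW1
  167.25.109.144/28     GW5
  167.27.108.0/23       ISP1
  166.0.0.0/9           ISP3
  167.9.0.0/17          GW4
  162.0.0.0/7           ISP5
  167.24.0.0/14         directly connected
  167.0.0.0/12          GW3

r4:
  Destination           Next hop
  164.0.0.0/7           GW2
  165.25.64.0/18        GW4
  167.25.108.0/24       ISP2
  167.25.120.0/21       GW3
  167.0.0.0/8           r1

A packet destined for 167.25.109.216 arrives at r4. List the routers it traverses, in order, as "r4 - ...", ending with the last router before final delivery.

r4 - r1

At r4: longest match for 167.25.109.216 is 167.0.0.0/8 -> r1
At r1: longest match for 167.25.109.216 is 167.24.0.0/14 -> directly connected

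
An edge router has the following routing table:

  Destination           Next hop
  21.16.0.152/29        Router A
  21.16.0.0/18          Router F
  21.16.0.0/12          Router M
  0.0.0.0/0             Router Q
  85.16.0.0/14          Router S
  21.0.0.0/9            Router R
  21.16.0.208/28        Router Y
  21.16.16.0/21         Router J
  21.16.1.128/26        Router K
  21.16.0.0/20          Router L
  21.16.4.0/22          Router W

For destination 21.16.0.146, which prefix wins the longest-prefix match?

21.16.0.0/20

Entries matching 21.16.0.146:
  0.0.0.0/0 (default, matches everything)
  21.0.0.0/9 (21.0.0.0 - 21.127.255.255)
  21.16.0.0/12 (21.16.0.0 - 21.31.255.255)
  21.16.0.0/18 (21.16.0.0 - 21.16.63.255)
  21.16.0.0/20 (21.16.0.0 - 21.16.15.255)
Most specific is 21.16.0.0/20.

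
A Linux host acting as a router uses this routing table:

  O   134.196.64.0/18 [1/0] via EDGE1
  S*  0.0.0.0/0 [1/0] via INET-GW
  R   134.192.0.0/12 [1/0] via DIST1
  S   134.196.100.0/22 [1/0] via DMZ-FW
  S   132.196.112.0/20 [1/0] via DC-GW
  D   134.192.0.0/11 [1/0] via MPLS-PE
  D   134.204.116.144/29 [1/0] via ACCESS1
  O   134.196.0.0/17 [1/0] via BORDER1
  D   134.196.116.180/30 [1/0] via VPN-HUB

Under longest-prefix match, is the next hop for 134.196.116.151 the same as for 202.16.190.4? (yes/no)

no

134.196.116.151: longest match 134.196.64.0/18 -> EDGE1
202.16.190.4: longest match 0.0.0.0/0 -> INET-GW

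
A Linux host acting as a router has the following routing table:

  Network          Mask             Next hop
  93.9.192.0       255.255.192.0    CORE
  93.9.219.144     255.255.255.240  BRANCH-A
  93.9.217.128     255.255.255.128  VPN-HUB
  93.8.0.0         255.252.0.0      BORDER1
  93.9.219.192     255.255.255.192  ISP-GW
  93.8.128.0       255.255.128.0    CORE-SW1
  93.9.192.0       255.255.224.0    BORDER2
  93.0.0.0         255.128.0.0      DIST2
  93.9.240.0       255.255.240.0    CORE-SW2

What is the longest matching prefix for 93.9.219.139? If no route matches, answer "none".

Entries matching 93.9.219.139:
  93.0.0.0/9 (93.0.0.0 - 93.127.255.255)
  93.8.0.0/14 (93.8.0.0 - 93.11.255.255)
  93.9.192.0/18 (93.9.192.0 - 93.9.255.255)
  93.9.192.0/19 (93.9.192.0 - 93.9.223.255)
Most specific is 93.9.192.0/19.

93.9.192.0/19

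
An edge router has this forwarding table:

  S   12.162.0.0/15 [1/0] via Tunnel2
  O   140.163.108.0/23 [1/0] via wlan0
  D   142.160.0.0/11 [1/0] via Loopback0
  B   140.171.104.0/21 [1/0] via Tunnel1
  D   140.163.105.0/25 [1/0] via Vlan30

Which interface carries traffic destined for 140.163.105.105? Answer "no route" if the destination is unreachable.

Vlan30

Routes whose prefix contains 140.163.105.105:
  140.163.105.0/25 (140.163.105.0 - 140.163.105.127) -> Vlan30
Longest matching prefix is /25 -> interface Vlan30.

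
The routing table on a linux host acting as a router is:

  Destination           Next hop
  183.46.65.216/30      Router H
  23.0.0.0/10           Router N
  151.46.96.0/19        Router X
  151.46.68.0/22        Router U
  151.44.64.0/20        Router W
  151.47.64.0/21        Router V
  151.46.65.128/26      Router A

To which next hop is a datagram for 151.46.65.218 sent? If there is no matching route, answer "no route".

No entry's prefix contains 151.46.65.218; there is no default route.

no route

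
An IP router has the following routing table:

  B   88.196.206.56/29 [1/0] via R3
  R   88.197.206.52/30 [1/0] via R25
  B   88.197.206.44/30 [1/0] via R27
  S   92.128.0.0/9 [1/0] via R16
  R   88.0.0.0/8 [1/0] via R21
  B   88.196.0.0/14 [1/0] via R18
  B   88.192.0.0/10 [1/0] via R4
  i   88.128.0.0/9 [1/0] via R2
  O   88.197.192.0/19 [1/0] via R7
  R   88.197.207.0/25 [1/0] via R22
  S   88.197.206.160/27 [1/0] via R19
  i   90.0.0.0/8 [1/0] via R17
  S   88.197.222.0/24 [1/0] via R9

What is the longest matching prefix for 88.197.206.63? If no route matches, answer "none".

Entries matching 88.197.206.63:
  88.0.0.0/8 (88.0.0.0 - 88.255.255.255)
  88.128.0.0/9 (88.128.0.0 - 88.255.255.255)
  88.192.0.0/10 (88.192.0.0 - 88.255.255.255)
  88.196.0.0/14 (88.196.0.0 - 88.199.255.255)
  88.197.192.0/19 (88.197.192.0 - 88.197.223.255)
Most specific is 88.197.192.0/19.

88.197.192.0/19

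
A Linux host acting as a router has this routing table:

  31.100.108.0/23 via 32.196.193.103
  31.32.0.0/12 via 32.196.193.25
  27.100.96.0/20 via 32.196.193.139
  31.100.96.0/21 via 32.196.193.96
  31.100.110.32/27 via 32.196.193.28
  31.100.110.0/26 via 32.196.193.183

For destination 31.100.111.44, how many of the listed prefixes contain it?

No listed prefix contains 31.100.111.44.
Total matching entries: 0.

0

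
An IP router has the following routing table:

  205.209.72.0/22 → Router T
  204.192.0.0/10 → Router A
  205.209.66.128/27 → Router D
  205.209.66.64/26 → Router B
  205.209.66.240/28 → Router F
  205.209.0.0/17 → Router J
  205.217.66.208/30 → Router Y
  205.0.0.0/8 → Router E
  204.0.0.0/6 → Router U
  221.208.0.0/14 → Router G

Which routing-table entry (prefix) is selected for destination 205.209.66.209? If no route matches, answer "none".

205.209.0.0/17

Entries matching 205.209.66.209:
  204.0.0.0/6 (204.0.0.0 - 207.255.255.255)
  205.0.0.0/8 (205.0.0.0 - 205.255.255.255)
  205.209.0.0/17 (205.209.0.0 - 205.209.127.255)
Most specific is 205.209.0.0/17.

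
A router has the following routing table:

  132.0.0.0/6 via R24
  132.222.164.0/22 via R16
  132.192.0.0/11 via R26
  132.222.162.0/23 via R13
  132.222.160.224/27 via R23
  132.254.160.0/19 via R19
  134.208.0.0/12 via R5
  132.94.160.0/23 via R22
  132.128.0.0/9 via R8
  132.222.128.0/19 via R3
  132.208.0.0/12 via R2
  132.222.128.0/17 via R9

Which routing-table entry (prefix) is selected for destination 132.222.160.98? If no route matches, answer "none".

Entries matching 132.222.160.98:
  132.0.0.0/6 (132.0.0.0 - 135.255.255.255)
  132.128.0.0/9 (132.128.0.0 - 132.255.255.255)
  132.192.0.0/11 (132.192.0.0 - 132.223.255.255)
  132.208.0.0/12 (132.208.0.0 - 132.223.255.255)
  132.222.128.0/17 (132.222.128.0 - 132.222.255.255)
Most specific is 132.222.128.0/17.

132.222.128.0/17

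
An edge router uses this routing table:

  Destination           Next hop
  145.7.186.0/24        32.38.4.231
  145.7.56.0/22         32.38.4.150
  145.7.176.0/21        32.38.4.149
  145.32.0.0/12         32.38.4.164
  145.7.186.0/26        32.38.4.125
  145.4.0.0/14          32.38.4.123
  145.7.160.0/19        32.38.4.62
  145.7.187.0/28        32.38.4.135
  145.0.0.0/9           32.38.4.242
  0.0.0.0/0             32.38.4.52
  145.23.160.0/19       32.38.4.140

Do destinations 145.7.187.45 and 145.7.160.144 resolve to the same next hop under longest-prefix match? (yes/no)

145.7.187.45: longest match 145.7.160.0/19 -> 32.38.4.62
145.7.160.144: longest match 145.7.160.0/19 -> 32.38.4.62

yes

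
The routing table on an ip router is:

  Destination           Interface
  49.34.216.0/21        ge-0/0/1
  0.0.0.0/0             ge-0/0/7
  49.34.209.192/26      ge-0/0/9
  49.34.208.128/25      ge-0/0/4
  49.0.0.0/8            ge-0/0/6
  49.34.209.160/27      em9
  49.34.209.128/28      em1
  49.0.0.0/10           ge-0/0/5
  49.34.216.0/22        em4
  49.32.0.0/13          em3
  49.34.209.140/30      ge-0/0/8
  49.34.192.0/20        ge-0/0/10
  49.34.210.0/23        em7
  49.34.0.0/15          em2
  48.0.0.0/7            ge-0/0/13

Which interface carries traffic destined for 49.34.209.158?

em2

Routes whose prefix contains 49.34.209.158:
  0.0.0.0/0 (default, matches everything) -> ge-0/0/7
  48.0.0.0/7 (48.0.0.0 - 49.255.255.255) -> ge-0/0/13
  49.0.0.0/8 (49.0.0.0 - 49.255.255.255) -> ge-0/0/6
  49.0.0.0/10 (49.0.0.0 - 49.63.255.255) -> ge-0/0/5
  49.32.0.0/13 (49.32.0.0 - 49.39.255.255) -> em3
  49.34.0.0/15 (49.34.0.0 - 49.35.255.255) -> em2
More-specific entries that do NOT match:
  49.34.209.140/30 (49.34.209.140 - 49.34.209.143) does not contain 49.34.209.158
  49.34.209.128/28 (49.34.209.128 - 49.34.209.143) does not contain 49.34.209.158
  49.34.209.160/27 (49.34.209.160 - 49.34.209.191) does not contain 49.34.209.158
  49.34.209.192/26 (49.34.209.192 - 49.34.209.255) does not contain 49.34.209.158
  49.34.208.128/25 (49.34.208.128 - 49.34.208.255) does not contain 49.34.209.158
  49.34.210.0/23 (49.34.210.0 - 49.34.211.255) does not contain 49.34.209.158
  49.34.216.0/22 (49.34.216.0 - 49.34.219.255) does not contain 49.34.209.158
  49.34.216.0/21 (49.34.216.0 - 49.34.223.255) does not contain 49.34.209.158
  49.34.192.0/20 (49.34.192.0 - 49.34.207.255) does not contain 49.34.209.158
Longest matching prefix is /15 -> interface em2.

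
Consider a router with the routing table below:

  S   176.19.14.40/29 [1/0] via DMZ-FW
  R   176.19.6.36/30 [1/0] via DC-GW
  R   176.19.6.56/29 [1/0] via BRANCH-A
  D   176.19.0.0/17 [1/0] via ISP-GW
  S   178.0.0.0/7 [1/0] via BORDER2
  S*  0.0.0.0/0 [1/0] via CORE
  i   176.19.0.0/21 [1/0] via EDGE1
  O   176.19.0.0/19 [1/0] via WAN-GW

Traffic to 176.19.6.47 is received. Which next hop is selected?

EDGE1

Routes whose prefix contains 176.19.6.47:
  0.0.0.0/0 (default, matches everything) -> CORE
  176.19.0.0/17 (176.19.0.0 - 176.19.127.255) -> ISP-GW
  176.19.0.0/19 (176.19.0.0 - 176.19.31.255) -> WAN-GW
  176.19.0.0/21 (176.19.0.0 - 176.19.7.255) -> EDGE1
More-specific entries that do NOT match:
  176.19.6.36/30 (176.19.6.36 - 176.19.6.39) does not contain 176.19.6.47
  176.19.14.40/29 (176.19.14.40 - 176.19.14.47) does not contain 176.19.6.47
  176.19.6.56/29 (176.19.6.56 - 176.19.6.63) does not contain 176.19.6.47
Longest matching prefix is /21 -> next hop EDGE1.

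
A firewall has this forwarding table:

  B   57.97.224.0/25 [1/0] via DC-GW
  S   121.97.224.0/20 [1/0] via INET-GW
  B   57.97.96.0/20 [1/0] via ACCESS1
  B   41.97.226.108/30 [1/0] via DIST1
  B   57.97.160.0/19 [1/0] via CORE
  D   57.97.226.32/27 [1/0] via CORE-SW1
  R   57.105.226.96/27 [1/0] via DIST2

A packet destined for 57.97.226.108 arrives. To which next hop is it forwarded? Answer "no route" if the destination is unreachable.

no route

No entry's prefix contains 57.97.226.108; there is no default route.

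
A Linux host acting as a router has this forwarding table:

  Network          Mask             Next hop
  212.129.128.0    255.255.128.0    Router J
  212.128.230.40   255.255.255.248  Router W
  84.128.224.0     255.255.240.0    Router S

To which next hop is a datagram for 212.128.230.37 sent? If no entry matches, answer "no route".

No entry's prefix contains 212.128.230.37; there is no default route.

no route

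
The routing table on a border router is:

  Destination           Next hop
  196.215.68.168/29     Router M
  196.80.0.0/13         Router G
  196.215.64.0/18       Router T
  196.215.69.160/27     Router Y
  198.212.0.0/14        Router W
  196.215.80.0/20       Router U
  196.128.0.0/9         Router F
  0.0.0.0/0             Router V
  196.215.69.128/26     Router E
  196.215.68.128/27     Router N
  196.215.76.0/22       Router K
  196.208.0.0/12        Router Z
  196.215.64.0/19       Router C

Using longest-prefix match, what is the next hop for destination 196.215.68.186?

Routes whose prefix contains 196.215.68.186:
  0.0.0.0/0 (default, matches everything) -> Router V
  196.128.0.0/9 (196.128.0.0 - 196.255.255.255) -> Router F
  196.208.0.0/12 (196.208.0.0 - 196.223.255.255) -> Router Z
  196.215.64.0/18 (196.215.64.0 - 196.215.127.255) -> Router T
  196.215.64.0/19 (196.215.64.0 - 196.215.95.255) -> Router C
More-specific entries that do NOT match:
  196.215.68.168/29 (196.215.68.168 - 196.215.68.175) does not contain 196.215.68.186
  196.215.69.160/27 (196.215.69.160 - 196.215.69.191) does not contain 196.215.68.186
  196.215.68.128/27 (196.215.68.128 - 196.215.68.159) does not contain 196.215.68.186
  196.215.69.128/26 (196.215.69.128 - 196.215.69.191) does not contain 196.215.68.186
  196.215.76.0/22 (196.215.76.0 - 196.215.79.255) does not contain 196.215.68.186
  196.215.80.0/20 (196.215.80.0 - 196.215.95.255) does not contain 196.215.68.186
Longest matching prefix is /19 -> next hop Router C.

Router C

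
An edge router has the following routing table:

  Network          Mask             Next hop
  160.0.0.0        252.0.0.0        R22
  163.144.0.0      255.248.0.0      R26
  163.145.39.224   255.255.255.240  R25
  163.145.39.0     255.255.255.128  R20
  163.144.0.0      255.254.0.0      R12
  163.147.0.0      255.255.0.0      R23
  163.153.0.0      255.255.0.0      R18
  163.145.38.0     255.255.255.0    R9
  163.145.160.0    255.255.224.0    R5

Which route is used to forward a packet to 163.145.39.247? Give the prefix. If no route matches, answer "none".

Entries matching 163.145.39.247:
  160.0.0.0/6 (160.0.0.0 - 163.255.255.255)
  163.144.0.0/13 (163.144.0.0 - 163.151.255.255)
  163.144.0.0/15 (163.144.0.0 - 163.145.255.255)
Most specific is 163.144.0.0/15.

163.144.0.0/15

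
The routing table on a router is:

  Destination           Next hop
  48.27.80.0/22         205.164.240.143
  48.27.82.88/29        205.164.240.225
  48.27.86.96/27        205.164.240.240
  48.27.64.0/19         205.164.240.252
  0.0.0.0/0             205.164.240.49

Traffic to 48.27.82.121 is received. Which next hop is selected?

Routes whose prefix contains 48.27.82.121:
  0.0.0.0/0 (default, matches everything) -> 205.164.240.49
  48.27.64.0/19 (48.27.64.0 - 48.27.95.255) -> 205.164.240.252
  48.27.80.0/22 (48.27.80.0 - 48.27.83.255) -> 205.164.240.143
More-specific entries that do NOT match:
  48.27.82.88/29 (48.27.82.88 - 48.27.82.95) does not contain 48.27.82.121
  48.27.86.96/27 (48.27.86.96 - 48.27.86.127) does not contain 48.27.82.121
Longest matching prefix is /22 -> next hop 205.164.240.143.

205.164.240.143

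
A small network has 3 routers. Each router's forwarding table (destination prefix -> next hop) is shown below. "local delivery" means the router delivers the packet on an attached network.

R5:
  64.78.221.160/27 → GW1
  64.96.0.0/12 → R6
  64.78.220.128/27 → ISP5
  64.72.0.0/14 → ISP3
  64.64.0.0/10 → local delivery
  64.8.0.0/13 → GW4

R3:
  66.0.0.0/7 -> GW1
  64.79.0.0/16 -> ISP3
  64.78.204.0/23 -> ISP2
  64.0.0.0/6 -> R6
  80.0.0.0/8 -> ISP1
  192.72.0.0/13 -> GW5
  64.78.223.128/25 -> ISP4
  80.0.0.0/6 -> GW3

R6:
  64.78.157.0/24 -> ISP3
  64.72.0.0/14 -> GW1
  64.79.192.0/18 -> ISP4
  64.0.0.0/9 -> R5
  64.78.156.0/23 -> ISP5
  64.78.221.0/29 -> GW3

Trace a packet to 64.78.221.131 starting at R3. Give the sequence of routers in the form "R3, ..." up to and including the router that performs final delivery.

At R3: longest match for 64.78.221.131 is 64.0.0.0/6 -> R6
At R6: longest match for 64.78.221.131 is 64.0.0.0/9 -> R5
At R5: longest match for 64.78.221.131 is 64.64.0.0/10 -> local delivery

R3, R6, R5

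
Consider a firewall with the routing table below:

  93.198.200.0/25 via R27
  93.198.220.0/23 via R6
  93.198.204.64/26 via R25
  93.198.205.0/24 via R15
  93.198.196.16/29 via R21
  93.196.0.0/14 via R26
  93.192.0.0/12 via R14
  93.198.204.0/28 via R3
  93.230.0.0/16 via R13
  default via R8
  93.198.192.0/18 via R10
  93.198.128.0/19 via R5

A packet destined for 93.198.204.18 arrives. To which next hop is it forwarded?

R10

Routes whose prefix contains 93.198.204.18:
  0.0.0.0/0 (default, matches everything) -> R8
  93.192.0.0/12 (93.192.0.0 - 93.207.255.255) -> R14
  93.196.0.0/14 (93.196.0.0 - 93.199.255.255) -> R26
  93.198.192.0/18 (93.198.192.0 - 93.198.255.255) -> R10
More-specific entries that do NOT match:
  93.198.196.16/29 (93.198.196.16 - 93.198.196.23) does not contain 93.198.204.18
  93.198.204.0/28 (93.198.204.0 - 93.198.204.15) does not contain 93.198.204.18
  93.198.204.64/26 (93.198.204.64 - 93.198.204.127) does not contain 93.198.204.18
  93.198.200.0/25 (93.198.200.0 - 93.198.200.127) does not contain 93.198.204.18
  93.198.205.0/24 (93.198.205.0 - 93.198.205.255) does not contain 93.198.204.18
  93.198.220.0/23 (93.198.220.0 - 93.198.221.255) does not contain 93.198.204.18
  93.198.128.0/19 (93.198.128.0 - 93.198.159.255) does not contain 93.198.204.18
Longest matching prefix is /18 -> next hop R10.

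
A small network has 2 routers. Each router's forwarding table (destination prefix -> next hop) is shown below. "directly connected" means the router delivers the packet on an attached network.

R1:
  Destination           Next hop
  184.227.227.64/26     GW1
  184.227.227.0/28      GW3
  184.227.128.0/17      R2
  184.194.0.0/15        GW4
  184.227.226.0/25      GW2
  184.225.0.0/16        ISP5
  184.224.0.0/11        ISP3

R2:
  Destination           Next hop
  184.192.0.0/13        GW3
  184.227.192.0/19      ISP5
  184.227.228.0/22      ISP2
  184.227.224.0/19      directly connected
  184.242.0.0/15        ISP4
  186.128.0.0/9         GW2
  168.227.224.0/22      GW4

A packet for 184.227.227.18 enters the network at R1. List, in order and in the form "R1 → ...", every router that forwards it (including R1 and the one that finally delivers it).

R1 → R2

At R1: longest match for 184.227.227.18 is 184.227.128.0/17 -> R2
At R2: longest match for 184.227.227.18 is 184.227.224.0/19 -> directly connected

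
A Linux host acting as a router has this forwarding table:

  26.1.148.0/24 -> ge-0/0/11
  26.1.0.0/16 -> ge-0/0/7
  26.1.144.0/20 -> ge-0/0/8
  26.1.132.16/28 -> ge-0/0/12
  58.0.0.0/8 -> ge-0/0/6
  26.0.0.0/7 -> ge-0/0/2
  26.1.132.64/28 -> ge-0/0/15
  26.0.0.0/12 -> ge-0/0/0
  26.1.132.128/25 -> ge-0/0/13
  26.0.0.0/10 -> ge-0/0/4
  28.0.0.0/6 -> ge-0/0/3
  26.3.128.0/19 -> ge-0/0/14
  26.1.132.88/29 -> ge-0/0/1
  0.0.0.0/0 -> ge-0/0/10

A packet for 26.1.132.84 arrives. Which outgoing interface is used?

ge-0/0/7

Routes whose prefix contains 26.1.132.84:
  0.0.0.0/0 (default, matches everything) -> ge-0/0/10
  26.0.0.0/7 (26.0.0.0 - 27.255.255.255) -> ge-0/0/2
  26.0.0.0/10 (26.0.0.0 - 26.63.255.255) -> ge-0/0/4
  26.0.0.0/12 (26.0.0.0 - 26.15.255.255) -> ge-0/0/0
  26.1.0.0/16 (26.1.0.0 - 26.1.255.255) -> ge-0/0/7
More-specific entries that do NOT match:
  26.1.132.88/29 (26.1.132.88 - 26.1.132.95) does not contain 26.1.132.84
  26.1.132.16/28 (26.1.132.16 - 26.1.132.31) does not contain 26.1.132.84
  26.1.132.64/28 (26.1.132.64 - 26.1.132.79) does not contain 26.1.132.84
  26.1.132.128/25 (26.1.132.128 - 26.1.132.255) does not contain 26.1.132.84
  26.1.148.0/24 (26.1.148.0 - 26.1.148.255) does not contain 26.1.132.84
  26.1.144.0/20 (26.1.144.0 - 26.1.159.255) does not contain 26.1.132.84
  26.3.128.0/19 (26.3.128.0 - 26.3.159.255) does not contain 26.1.132.84
Longest matching prefix is /16 -> interface ge-0/0/7.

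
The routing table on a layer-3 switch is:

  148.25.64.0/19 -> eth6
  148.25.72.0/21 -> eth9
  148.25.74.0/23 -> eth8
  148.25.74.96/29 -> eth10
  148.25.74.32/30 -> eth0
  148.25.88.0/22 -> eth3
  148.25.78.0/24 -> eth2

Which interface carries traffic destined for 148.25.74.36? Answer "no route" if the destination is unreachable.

eth8

Routes whose prefix contains 148.25.74.36:
  148.25.64.0/19 (148.25.64.0 - 148.25.95.255) -> eth6
  148.25.72.0/21 (148.25.72.0 - 148.25.79.255) -> eth9
  148.25.74.0/23 (148.25.74.0 - 148.25.75.255) -> eth8
More-specific entries that do NOT match:
  148.25.74.32/30 (148.25.74.32 - 148.25.74.35) does not contain 148.25.74.36
  148.25.74.96/29 (148.25.74.96 - 148.25.74.103) does not contain 148.25.74.36
  148.25.78.0/24 (148.25.78.0 - 148.25.78.255) does not contain 148.25.74.36
Longest matching prefix is /23 -> interface eth8.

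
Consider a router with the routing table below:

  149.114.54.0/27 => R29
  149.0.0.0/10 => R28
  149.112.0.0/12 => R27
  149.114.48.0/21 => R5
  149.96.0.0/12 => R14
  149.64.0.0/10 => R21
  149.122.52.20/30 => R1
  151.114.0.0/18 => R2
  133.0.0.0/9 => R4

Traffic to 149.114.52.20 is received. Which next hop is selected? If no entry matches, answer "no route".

R5

Routes whose prefix contains 149.114.52.20:
  149.64.0.0/10 (149.64.0.0 - 149.127.255.255) -> R21
  149.112.0.0/12 (149.112.0.0 - 149.127.255.255) -> R27
  149.114.48.0/21 (149.114.48.0 - 149.114.55.255) -> R5
More-specific entries that do NOT match:
  149.122.52.20/30 (149.122.52.20 - 149.122.52.23) does not contain 149.114.52.20
  149.114.54.0/27 (149.114.54.0 - 149.114.54.31) does not contain 149.114.52.20
Longest matching prefix is /21 -> next hop R5.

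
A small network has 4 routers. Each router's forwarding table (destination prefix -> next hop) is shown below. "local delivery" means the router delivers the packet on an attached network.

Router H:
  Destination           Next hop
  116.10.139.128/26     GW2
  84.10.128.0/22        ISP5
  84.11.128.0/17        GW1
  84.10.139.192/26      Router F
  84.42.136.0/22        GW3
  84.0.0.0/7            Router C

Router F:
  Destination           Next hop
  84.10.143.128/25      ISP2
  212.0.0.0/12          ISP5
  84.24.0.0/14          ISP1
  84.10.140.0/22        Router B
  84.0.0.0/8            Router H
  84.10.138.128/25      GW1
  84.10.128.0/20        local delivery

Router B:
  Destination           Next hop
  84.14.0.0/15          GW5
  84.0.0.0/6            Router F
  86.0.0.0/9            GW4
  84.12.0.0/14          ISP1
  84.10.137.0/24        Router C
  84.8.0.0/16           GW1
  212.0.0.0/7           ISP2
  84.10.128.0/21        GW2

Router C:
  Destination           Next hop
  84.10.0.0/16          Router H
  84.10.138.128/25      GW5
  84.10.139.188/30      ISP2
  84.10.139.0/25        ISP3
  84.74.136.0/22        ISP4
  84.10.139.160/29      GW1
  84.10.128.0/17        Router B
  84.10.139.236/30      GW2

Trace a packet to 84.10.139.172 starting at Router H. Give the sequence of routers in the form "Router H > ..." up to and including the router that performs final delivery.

Router H > Router C > Router B > Router F

At Router H: longest match for 84.10.139.172 is 84.0.0.0/7 -> Router C
At Router C: longest match for 84.10.139.172 is 84.10.128.0/17 -> Router B
At Router B: longest match for 84.10.139.172 is 84.0.0.0/6 -> Router F
At Router F: longest match for 84.10.139.172 is 84.10.128.0/20 -> local delivery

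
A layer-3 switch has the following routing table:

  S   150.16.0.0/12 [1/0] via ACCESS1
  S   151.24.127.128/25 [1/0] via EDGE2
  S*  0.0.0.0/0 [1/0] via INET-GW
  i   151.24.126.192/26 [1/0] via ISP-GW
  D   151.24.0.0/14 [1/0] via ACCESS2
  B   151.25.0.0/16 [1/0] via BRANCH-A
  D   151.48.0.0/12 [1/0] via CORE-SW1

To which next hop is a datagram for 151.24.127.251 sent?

EDGE2

Routes whose prefix contains 151.24.127.251:
  0.0.0.0/0 (default, matches everything) -> INET-GW
  151.24.0.0/14 (151.24.0.0 - 151.27.255.255) -> ACCESS2
  151.24.127.128/25 (151.24.127.128 - 151.24.127.255) -> EDGE2
More-specific entries that do NOT match:
  151.24.126.192/26 (151.24.126.192 - 151.24.126.255) does not contain 151.24.127.251
Longest matching prefix is /25 -> next hop EDGE2.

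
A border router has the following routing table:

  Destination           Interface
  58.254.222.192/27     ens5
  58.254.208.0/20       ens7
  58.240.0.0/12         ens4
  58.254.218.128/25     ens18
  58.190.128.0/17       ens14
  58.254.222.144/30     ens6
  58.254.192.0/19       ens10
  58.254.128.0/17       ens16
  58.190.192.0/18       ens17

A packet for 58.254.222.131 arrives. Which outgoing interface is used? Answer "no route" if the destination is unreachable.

Routes whose prefix contains 58.254.222.131:
  58.240.0.0/12 (58.240.0.0 - 58.255.255.255) -> ens4
  58.254.128.0/17 (58.254.128.0 - 58.254.255.255) -> ens16
  58.254.192.0/19 (58.254.192.0 - 58.254.223.255) -> ens10
  58.254.208.0/20 (58.254.208.0 - 58.254.223.255) -> ens7
More-specific entries that do NOT match:
  58.254.222.144/30 (58.254.222.144 - 58.254.222.147) does not contain 58.254.222.131
  58.254.222.192/27 (58.254.222.192 - 58.254.222.223) does not contain 58.254.222.131
  58.254.218.128/25 (58.254.218.128 - 58.254.218.255) does not contain 58.254.222.131
Longest matching prefix is /20 -> interface ens7.

ens7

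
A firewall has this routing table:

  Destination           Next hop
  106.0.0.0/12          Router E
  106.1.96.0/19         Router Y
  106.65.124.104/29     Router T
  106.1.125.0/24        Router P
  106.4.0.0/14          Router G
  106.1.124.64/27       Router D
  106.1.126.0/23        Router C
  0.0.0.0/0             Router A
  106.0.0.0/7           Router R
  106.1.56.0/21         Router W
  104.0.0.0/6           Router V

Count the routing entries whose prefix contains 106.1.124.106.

Prefixes containing 106.1.124.106:
  0.0.0.0/0 (default, matches everything)
  104.0.0.0/6 (104.0.0.0 - 107.255.255.255)
  106.0.0.0/7 (106.0.0.0 - 107.255.255.255)
  106.0.0.0/12 (106.0.0.0 - 106.15.255.255)
  106.1.96.0/19 (106.1.96.0 - 106.1.127.255)
Total matching entries: 5.

5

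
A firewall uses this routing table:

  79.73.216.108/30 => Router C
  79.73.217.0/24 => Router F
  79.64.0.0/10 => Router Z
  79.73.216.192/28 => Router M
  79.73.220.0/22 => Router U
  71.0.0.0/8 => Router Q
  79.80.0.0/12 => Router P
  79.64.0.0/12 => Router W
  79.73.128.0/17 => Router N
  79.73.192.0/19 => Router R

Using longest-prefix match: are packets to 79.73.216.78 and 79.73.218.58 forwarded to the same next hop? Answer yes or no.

79.73.216.78: longest match 79.73.192.0/19 -> Router R
79.73.218.58: longest match 79.73.192.0/19 -> Router R

yes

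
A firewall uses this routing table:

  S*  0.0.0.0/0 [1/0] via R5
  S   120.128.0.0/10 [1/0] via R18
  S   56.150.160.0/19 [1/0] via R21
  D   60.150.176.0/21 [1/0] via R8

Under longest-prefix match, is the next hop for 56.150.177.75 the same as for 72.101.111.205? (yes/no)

56.150.177.75: longest match 56.150.160.0/19 -> R21
72.101.111.205: longest match 0.0.0.0/0 -> R5

no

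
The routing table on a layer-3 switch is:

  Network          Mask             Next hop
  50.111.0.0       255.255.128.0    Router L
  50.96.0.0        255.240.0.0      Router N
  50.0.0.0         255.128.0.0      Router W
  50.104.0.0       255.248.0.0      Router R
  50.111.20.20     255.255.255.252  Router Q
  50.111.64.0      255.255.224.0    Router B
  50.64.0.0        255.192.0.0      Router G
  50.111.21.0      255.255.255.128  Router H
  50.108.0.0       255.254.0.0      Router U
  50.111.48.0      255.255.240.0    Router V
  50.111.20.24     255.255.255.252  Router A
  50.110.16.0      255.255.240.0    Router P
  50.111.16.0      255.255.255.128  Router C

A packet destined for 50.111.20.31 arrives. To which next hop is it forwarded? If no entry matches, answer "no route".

Router L

Routes whose prefix contains 50.111.20.31:
  50.0.0.0/9 (50.0.0.0 - 50.127.255.255) -> Router W
  50.64.0.0/10 (50.64.0.0 - 50.127.255.255) -> Router G
  50.96.0.0/12 (50.96.0.0 - 50.111.255.255) -> Router N
  50.104.0.0/13 (50.104.0.0 - 50.111.255.255) -> Router R
  50.111.0.0/17 (50.111.0.0 - 50.111.127.255) -> Router L
More-specific entries that do NOT match:
  50.111.20.20/30 (50.111.20.20 - 50.111.20.23) does not contain 50.111.20.31
  50.111.20.24/30 (50.111.20.24 - 50.111.20.27) does not contain 50.111.20.31
  50.111.21.0/25 (50.111.21.0 - 50.111.21.127) does not contain 50.111.20.31
  50.111.16.0/25 (50.111.16.0 - 50.111.16.127) does not contain 50.111.20.31
  50.111.48.0/20 (50.111.48.0 - 50.111.63.255) does not contain 50.111.20.31
  50.110.16.0/20 (50.110.16.0 - 50.110.31.255) does not contain 50.111.20.31
  50.111.64.0/19 (50.111.64.0 - 50.111.95.255) does not contain 50.111.20.31
Longest matching prefix is /17 -> next hop Router L.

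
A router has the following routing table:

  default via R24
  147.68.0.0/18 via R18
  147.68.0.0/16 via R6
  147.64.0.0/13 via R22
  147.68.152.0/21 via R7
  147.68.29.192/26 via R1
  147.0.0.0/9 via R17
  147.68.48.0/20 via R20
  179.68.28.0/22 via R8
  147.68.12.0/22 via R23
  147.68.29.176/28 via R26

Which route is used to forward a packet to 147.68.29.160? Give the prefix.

Entries matching 147.68.29.160:
  0.0.0.0/0 (default, matches everything)
  147.0.0.0/9 (147.0.0.0 - 147.127.255.255)
  147.64.0.0/13 (147.64.0.0 - 147.71.255.255)
  147.68.0.0/16 (147.68.0.0 - 147.68.255.255)
  147.68.0.0/18 (147.68.0.0 - 147.68.63.255)
Most specific is 147.68.0.0/18.

147.68.0.0/18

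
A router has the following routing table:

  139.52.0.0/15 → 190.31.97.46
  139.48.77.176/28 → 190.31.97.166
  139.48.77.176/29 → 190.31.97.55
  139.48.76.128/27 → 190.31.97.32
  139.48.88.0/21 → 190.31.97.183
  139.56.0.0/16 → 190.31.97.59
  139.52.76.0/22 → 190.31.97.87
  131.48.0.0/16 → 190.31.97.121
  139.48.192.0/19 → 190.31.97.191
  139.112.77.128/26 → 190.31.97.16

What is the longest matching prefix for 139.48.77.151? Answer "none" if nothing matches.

139.48.77.151 is outside every listed prefix and there is no default route.

none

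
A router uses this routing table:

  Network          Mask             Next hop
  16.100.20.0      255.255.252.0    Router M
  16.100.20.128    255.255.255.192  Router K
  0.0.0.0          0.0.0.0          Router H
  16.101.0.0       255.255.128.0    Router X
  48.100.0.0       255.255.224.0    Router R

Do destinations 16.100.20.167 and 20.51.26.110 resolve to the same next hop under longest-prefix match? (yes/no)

16.100.20.167: longest match 16.100.20.128/26 -> Router K
20.51.26.110: longest match 0.0.0.0/0 -> Router H

no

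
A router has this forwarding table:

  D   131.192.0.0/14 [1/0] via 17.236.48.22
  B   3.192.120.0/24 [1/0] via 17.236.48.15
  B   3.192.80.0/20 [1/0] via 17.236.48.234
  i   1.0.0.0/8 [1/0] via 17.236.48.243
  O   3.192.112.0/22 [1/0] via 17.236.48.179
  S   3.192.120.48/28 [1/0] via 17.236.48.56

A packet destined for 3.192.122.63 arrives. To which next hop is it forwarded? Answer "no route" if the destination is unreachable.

no route

No entry's prefix contains 3.192.122.63; there is no default route.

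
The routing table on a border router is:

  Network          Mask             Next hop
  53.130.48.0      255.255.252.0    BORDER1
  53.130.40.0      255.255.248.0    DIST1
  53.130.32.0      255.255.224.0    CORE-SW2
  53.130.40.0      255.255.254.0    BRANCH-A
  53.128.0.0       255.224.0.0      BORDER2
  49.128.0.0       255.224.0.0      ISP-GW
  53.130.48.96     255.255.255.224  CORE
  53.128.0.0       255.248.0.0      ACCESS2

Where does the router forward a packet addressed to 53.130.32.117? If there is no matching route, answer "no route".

Routes whose prefix contains 53.130.32.117:
  53.128.0.0/11 (53.128.0.0 - 53.159.255.255) -> BORDER2
  53.128.0.0/13 (53.128.0.0 - 53.135.255.255) -> ACCESS2
  53.130.32.0/19 (53.130.32.0 - 53.130.63.255) -> CORE-SW2
More-specific entries that do NOT match:
  53.130.48.96/27 (53.130.48.96 - 53.130.48.127) does not contain 53.130.32.117
  53.130.40.0/23 (53.130.40.0 - 53.130.41.255) does not contain 53.130.32.117
  53.130.48.0/22 (53.130.48.0 - 53.130.51.255) does not contain 53.130.32.117
  53.130.40.0/21 (53.130.40.0 - 53.130.47.255) does not contain 53.130.32.117
Longest matching prefix is /19 -> next hop CORE-SW2.

CORE-SW2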